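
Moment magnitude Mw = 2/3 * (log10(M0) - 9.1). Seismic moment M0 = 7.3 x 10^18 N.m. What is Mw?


log10(M0) = log10(7.3 x 10^18) = 18.8633
Mw = 2/3 * (18.8633 - 9.1)
= 2/3 * 9.7633
= 6.51

6.51


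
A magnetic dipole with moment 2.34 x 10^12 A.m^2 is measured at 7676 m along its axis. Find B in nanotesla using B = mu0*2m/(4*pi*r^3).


m = 2.34 x 10^12 = 2340000000000 A.m^2
2m = 4680000000000 A.m^2
r^3 = 7676^3 = 452277411776
B = (4pi*10^-7) * 4680000000000 / (4*pi * 452277411776) * 1e9
= 5881061.44752 / 5683485576880.35 * 1e9
= 1034.7632 nT

1034.7632


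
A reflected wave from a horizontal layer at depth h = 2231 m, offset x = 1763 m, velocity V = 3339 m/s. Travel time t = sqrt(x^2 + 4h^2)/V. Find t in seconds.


x^2 + 4h^2 = 1763^2 + 4*2231^2 = 3108169 + 19909444 = 23017613
sqrt(23017613) = 4797.6675
t = 4797.6675 / 3339 = 1.4369 s

1.4369


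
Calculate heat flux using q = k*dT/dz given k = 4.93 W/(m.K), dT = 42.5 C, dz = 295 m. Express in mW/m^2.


q = k * dT / dz * 1000
= 4.93 * 42.5 / 295 * 1000
= 0.710254 * 1000
= 710.2542 mW/m^2

710.2542


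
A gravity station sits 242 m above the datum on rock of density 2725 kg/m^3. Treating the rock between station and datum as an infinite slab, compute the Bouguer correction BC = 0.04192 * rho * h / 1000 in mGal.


BC = 0.04192 * rho * h / 1000
= 0.04192 * 2725 * 242 / 1000
= 27.6441 mGal

27.6441


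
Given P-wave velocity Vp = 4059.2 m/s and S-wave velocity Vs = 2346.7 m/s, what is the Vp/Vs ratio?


Vp/Vs = 4059.2 / 2346.7
= 1.7297

1.7297


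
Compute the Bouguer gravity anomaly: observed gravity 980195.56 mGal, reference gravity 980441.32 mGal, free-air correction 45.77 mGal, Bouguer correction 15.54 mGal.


BA = g_obs - g_ref + FAC - BC
= 980195.56 - 980441.32 + 45.77 - 15.54
= -215.53 mGal

-215.53


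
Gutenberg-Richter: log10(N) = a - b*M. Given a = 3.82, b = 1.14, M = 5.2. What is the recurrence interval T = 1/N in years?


log10(N) = 3.82 - 1.14*5.2 = -2.108
N = 10^-2.108 = 0.007798
T = 1/N = 1/0.007798 = 128.2331 years

128.2331


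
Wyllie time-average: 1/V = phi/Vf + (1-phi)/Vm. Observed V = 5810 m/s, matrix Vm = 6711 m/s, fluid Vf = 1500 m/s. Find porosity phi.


1/V - 1/Vm = 1/5810 - 1/6711 = 2.311e-05
1/Vf - 1/Vm = 1/1500 - 1/6711 = 0.00051766
phi = 2.311e-05 / 0.00051766 = 0.0446

0.0446


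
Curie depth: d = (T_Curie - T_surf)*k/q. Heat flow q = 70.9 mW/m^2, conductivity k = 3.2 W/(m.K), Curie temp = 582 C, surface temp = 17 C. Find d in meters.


T_Curie - T_surf = 582 - 17 = 565 C
Convert q to W/m^2: 70.9 mW/m^2 = 0.0709 W/m^2
d = 565 * 3.2 / 0.0709 = 25500.71 m

25500.71


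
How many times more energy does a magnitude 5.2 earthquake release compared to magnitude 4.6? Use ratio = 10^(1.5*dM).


M2 - M1 = 5.2 - 4.6 = 0.6
1.5 * 0.6 = 0.9
ratio = 10^0.9 = 7.94

7.94


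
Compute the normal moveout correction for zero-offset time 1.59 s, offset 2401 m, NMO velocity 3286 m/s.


x/Vnmo = 2401/3286 = 0.730676
(x/Vnmo)^2 = 0.533887
t0^2 = 2.5281
sqrt(2.5281 + 0.533887) = 1.749853
dt = 1.749853 - 1.59 = 0.159853

0.159853


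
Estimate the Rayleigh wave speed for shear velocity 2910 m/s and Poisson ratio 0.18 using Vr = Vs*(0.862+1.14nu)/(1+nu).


Numerator factor = 0.862 + 1.14*0.18 = 1.0672
Denominator = 1 + 0.18 = 1.18
Vr = 2910 * 1.0672 / 1.18 = 2631.82 m/s

2631.82


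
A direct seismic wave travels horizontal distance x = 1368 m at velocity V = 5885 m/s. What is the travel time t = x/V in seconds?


t = x / V
= 1368 / 5885
= 0.2325 s

0.2325


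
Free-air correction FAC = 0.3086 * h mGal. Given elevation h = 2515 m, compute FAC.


FAC = 0.3086 * h
= 0.3086 * 2515
= 776.129 mGal

776.129


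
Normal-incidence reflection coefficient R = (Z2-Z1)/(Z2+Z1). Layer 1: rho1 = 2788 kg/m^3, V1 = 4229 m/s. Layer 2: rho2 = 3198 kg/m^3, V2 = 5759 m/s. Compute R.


Z1 = 2788 * 4229 = 11790452
Z2 = 3198 * 5759 = 18417282
R = (18417282 - 11790452) / (18417282 + 11790452) = 6626830 / 30207734 = 0.2194

0.2194


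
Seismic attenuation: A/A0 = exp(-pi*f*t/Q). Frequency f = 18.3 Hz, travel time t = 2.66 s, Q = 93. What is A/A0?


pi*f*t/Q = pi*18.3*2.66/93 = 1.64437
A/A0 = exp(-1.64437) = 0.193134

0.193134


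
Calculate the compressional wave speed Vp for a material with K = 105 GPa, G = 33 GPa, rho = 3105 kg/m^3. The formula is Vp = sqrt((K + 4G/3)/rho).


First compute the effective modulus:
K + 4G/3 = 105e9 + 4*33e9/3 = 149000000000.0 Pa
Then divide by density:
149000000000.0 / 3105 = 47987117.5523 Pa/(kg/m^3)
Take the square root:
Vp = sqrt(47987117.5523) = 6927.27 m/s

6927.27


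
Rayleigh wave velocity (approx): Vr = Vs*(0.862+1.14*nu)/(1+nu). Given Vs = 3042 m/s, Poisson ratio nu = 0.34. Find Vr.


Numerator factor = 0.862 + 1.14*0.34 = 1.2496
Denominator = 1 + 0.34 = 1.34
Vr = 3042 * 1.2496 / 1.34 = 2836.78 m/s

2836.78


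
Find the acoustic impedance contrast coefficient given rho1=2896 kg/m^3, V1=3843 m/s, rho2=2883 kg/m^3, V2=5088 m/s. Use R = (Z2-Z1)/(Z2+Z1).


Z1 = 2896 * 3843 = 11129328
Z2 = 2883 * 5088 = 14668704
R = (14668704 - 11129328) / (14668704 + 11129328) = 3539376 / 25798032 = 0.1372

0.1372


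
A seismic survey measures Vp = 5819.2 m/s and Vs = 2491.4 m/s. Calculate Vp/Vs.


Vp/Vs = 5819.2 / 2491.4
= 2.3357

2.3357


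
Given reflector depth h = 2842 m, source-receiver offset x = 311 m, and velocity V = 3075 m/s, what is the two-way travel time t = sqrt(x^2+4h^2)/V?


x^2 + 4h^2 = 311^2 + 4*2842^2 = 96721 + 32307856 = 32404577
sqrt(32404577) = 5692.5018
t = 5692.5018 / 3075 = 1.8512 s

1.8512


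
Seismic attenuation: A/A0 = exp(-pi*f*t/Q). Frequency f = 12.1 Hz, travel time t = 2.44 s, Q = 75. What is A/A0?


pi*f*t/Q = pi*12.1*2.44/75 = 1.236698
A/A0 = exp(-1.236698) = 0.290341

0.290341


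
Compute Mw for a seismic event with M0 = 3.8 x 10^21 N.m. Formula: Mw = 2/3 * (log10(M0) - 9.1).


log10(M0) = log10(3.8 x 10^21) = 21.5798
Mw = 2/3 * (21.5798 - 9.1)
= 2/3 * 12.4798
= 8.32

8.32


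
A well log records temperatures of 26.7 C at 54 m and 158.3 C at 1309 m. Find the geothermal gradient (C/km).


dT = 158.3 - 26.7 = 131.6 C
dz = 1309 - 54 = 1255 m
gradient = dT/dz * 1000 = 131.6/1255 * 1000 = 104.8606 C/km

104.8606


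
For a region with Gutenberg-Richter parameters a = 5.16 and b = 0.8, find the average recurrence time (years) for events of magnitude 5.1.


log10(N) = 5.16 - 0.8*5.1 = 1.08
N = 10^1.08 = 12.022644
T = 1/N = 1/12.022644 = 0.0832 years

0.0832


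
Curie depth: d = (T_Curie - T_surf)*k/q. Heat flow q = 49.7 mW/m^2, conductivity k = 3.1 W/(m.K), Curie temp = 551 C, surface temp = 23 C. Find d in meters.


T_Curie - T_surf = 551 - 23 = 528 C
Convert q to W/m^2: 49.7 mW/m^2 = 0.0497 W/m^2
d = 528 * 3.1 / 0.0497 = 32933.6 m

32933.6


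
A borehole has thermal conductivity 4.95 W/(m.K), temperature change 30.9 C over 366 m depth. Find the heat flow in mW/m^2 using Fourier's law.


q = k * dT / dz * 1000
= 4.95 * 30.9 / 366 * 1000
= 0.41791 * 1000
= 417.9098 mW/m^2

417.9098


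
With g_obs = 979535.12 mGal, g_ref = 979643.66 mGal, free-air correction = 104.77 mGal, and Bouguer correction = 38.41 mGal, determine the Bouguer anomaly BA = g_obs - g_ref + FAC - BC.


BA = g_obs - g_ref + FAC - BC
= 979535.12 - 979643.66 + 104.77 - 38.41
= -42.18 mGal

-42.18


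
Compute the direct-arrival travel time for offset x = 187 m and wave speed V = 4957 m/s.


t = x / V
= 187 / 4957
= 0.0377 s

0.0377


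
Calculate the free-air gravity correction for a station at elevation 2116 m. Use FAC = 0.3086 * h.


FAC = 0.3086 * h
= 0.3086 * 2116
= 652.9976 mGal

652.9976


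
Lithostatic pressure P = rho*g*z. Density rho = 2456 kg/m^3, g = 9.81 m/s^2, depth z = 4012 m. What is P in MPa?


P = rho * g * z / 1e6
= 2456 * 9.81 * 4012 / 1e6
= 96662560.32 / 1e6
= 96.6626 MPa

96.6626


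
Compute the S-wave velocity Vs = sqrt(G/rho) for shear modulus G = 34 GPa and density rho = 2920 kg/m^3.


Convert G to Pa: G = 34e9 Pa
Compute G/rho = 34e9 / 2920 = 11643835.6164
Vs = sqrt(11643835.6164) = 3412.31 m/s

3412.31


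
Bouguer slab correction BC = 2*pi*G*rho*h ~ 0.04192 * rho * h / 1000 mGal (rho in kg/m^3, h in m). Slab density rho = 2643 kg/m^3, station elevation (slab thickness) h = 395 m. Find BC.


BC = 0.04192 * rho * h / 1000
= 0.04192 * 2643 * 395 / 1000
= 43.7639 mGal

43.7639


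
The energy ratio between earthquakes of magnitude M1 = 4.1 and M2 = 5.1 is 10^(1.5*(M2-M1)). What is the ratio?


M2 - M1 = 5.1 - 4.1 = 1.0
1.5 * 1.0 = 1.5
ratio = 10^1.5 = 31.62

31.62


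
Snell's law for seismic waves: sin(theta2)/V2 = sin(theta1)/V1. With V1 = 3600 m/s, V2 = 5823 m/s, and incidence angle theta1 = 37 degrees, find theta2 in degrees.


sin(theta1) = sin(37 deg) = 0.601815
sin(theta2) = V2/V1 * sin(theta1) = 5823/3600 * 0.601815 = 0.973436
theta2 = arcsin(0.973436) = 76.7641 degrees

76.7641


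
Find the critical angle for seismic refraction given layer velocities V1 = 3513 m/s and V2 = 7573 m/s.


V1/V2 = 3513/7573 = 0.463885
theta_c = arcsin(0.463885) = 27.6381 degrees

27.6381


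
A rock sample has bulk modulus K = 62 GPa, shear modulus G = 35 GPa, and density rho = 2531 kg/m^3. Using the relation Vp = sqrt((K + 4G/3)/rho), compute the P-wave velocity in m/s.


First compute the effective modulus:
K + 4G/3 = 62e9 + 4*35e9/3 = 108666666666.67 Pa
Then divide by density:
108666666666.67 / 2531 = 42934281.5751 Pa/(kg/m^3)
Take the square root:
Vp = sqrt(42934281.5751) = 6552.43 m/s

6552.43


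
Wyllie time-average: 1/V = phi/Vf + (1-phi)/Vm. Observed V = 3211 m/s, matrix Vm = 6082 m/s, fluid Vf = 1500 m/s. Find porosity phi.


1/V - 1/Vm = 1/3211 - 1/6082 = 0.00014701
1/Vf - 1/Vm = 1/1500 - 1/6082 = 0.00050225
phi = 0.00014701 / 0.00050225 = 0.2927

0.2927


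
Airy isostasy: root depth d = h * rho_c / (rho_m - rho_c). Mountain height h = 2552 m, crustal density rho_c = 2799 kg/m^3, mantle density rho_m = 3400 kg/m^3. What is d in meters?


rho_m - rho_c = 3400 - 2799 = 601
d = 2552 * 2799 / 601
= 7143048 / 601
= 11885.27 m

11885.27


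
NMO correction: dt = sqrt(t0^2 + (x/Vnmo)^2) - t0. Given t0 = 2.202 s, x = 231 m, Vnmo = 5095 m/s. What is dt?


x/Vnmo = 231/5095 = 0.045339
(x/Vnmo)^2 = 0.002056
t0^2 = 4.848804
sqrt(4.848804 + 0.002056) = 2.202467
dt = 2.202467 - 2.202 = 0.000467

4.670000e-04


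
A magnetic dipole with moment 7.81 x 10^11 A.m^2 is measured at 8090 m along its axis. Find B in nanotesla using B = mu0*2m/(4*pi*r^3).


m = 7.81 x 10^11 = 781000000000 A.m^2
2m = 1562000000000 A.m^2
r^3 = 8090^3 = 529475129000
B = (4pi*10^-7) * 1562000000000 / (4*pi * 529475129000) * 1e9
= 1962867.089963 / 6653580702099.63 * 1e9
= 295.0091 nT

295.0091


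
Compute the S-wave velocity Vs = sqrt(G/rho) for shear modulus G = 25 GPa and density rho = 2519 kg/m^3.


Convert G to Pa: G = 25e9 Pa
Compute G/rho = 25e9 / 2519 = 9924573.2434
Vs = sqrt(9924573.2434) = 3150.33 m/s

3150.33


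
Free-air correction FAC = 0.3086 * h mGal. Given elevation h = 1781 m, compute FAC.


FAC = 0.3086 * h
= 0.3086 * 1781
= 549.6166 mGal

549.6166


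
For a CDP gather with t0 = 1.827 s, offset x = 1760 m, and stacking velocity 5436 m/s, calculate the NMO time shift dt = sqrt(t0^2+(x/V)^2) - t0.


x/Vnmo = 1760/5436 = 0.323767
(x/Vnmo)^2 = 0.104825
t0^2 = 3.337929
sqrt(3.337929 + 0.104825) = 1.855466
dt = 1.855466 - 1.827 = 0.028466

0.028466


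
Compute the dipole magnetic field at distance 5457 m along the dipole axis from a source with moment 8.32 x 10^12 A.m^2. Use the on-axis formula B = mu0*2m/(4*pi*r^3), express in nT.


m = 8.32 x 10^12 = 8320000000000 A.m^2
2m = 16640000000000 A.m^2
r^3 = 5457^3 = 162503178993
B = (4pi*10^-7) * 16640000000000 / (4*pi * 162503178993) * 1e9
= 20910440.702294 / 2042075173237.58 * 1e9
= 10239.7997 nT

10239.7997


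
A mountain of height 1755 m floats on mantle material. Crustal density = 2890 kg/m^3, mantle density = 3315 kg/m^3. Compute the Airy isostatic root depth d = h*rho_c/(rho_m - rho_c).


rho_m - rho_c = 3315 - 2890 = 425
d = 1755 * 2890 / 425
= 5071950 / 425
= 11934.0 m

11934.0


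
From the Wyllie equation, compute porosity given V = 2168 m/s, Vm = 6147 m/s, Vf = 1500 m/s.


1/V - 1/Vm = 1/2168 - 1/6147 = 0.00029857
1/Vf - 1/Vm = 1/1500 - 1/6147 = 0.00050399
phi = 0.00029857 / 0.00050399 = 0.5924

0.5924


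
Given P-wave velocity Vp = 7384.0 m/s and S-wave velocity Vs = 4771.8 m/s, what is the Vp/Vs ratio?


Vp/Vs = 7384.0 / 4771.8
= 1.5474

1.5474


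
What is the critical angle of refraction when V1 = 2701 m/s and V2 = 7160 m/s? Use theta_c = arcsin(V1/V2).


V1/V2 = 2701/7160 = 0.377235
theta_c = arcsin(0.377235) = 22.1625 degrees

22.1625


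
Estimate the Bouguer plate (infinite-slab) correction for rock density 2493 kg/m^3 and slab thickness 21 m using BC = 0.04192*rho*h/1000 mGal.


BC = 0.04192 * rho * h / 1000
= 0.04192 * 2493 * 21 / 1000
= 2.1946 mGal

2.1946


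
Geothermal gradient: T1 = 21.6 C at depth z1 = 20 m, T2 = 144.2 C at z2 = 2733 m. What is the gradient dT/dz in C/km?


dT = 144.2 - 21.6 = 122.6 C
dz = 2733 - 20 = 2713 m
gradient = dT/dz * 1000 = 122.6/2713 * 1000 = 45.1898 C/km

45.1898


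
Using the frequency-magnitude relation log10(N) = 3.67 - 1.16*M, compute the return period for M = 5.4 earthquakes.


log10(N) = 3.67 - 1.16*5.4 = -2.594
N = 10^-2.594 = 0.002547
T = 1/N = 1/0.002547 = 392.6449 years

392.6449


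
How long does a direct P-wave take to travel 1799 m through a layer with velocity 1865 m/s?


t = x / V
= 1799 / 1865
= 0.9646 s

0.9646


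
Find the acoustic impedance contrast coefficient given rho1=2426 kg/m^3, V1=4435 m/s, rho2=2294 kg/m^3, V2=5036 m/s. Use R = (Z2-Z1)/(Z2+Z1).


Z1 = 2426 * 4435 = 10759310
Z2 = 2294 * 5036 = 11552584
R = (11552584 - 10759310) / (11552584 + 10759310) = 793274 / 22311894 = 0.0356

0.0356


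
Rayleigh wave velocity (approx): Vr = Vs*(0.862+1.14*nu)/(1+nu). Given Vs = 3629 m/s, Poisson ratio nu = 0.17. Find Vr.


Numerator factor = 0.862 + 1.14*0.17 = 1.0558
Denominator = 1 + 0.17 = 1.17
Vr = 3629 * 1.0558 / 1.17 = 3274.78 m/s

3274.78


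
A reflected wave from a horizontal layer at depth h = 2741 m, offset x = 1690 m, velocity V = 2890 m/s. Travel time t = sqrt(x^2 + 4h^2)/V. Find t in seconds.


x^2 + 4h^2 = 1690^2 + 4*2741^2 = 2856100 + 30052324 = 32908424
sqrt(32908424) = 5736.5864
t = 5736.5864 / 2890 = 1.985 s

1.985


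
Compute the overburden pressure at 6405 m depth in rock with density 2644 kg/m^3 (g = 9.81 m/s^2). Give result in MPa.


P = rho * g * z / 1e6
= 2644 * 9.81 * 6405 / 1e6
= 166130584.2 / 1e6
= 166.1306 MPa

166.1306


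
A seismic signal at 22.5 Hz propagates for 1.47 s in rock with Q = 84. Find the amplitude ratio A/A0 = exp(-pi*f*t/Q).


pi*f*t/Q = pi*22.5*1.47/84 = 1.237002
A/A0 = exp(-1.237002) = 0.290253

0.290253


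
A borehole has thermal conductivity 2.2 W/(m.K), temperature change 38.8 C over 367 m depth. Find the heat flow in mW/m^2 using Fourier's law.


q = k * dT / dz * 1000
= 2.2 * 38.8 / 367 * 1000
= 0.232589 * 1000
= 232.5886 mW/m^2

232.5886


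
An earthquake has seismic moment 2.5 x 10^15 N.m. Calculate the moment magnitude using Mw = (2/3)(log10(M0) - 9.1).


log10(M0) = log10(2.5 x 10^15) = 15.3979
Mw = 2/3 * (15.3979 - 9.1)
= 2/3 * 6.2979
= 4.2

4.2


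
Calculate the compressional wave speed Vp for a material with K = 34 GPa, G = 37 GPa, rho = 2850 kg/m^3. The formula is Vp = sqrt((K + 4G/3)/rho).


First compute the effective modulus:
K + 4G/3 = 34e9 + 4*37e9/3 = 83333333333.33 Pa
Then divide by density:
83333333333.33 / 2850 = 29239766.0819 Pa/(kg/m^3)
Take the square root:
Vp = sqrt(29239766.0819) = 5407.38 m/s

5407.38


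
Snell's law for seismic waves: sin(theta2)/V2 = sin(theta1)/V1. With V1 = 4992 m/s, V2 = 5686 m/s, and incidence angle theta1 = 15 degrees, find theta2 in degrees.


sin(theta1) = sin(15 deg) = 0.258819
sin(theta2) = V2/V1 * sin(theta1) = 5686/4992 * 0.258819 = 0.294801
theta2 = arcsin(0.294801) = 17.1456 degrees

17.1456


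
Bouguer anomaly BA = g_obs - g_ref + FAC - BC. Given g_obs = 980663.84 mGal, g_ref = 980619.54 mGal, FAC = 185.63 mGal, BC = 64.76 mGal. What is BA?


BA = g_obs - g_ref + FAC - BC
= 980663.84 - 980619.54 + 185.63 - 64.76
= 165.17 mGal

165.17


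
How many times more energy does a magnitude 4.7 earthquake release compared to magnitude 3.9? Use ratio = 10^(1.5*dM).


M2 - M1 = 4.7 - 3.9 = 0.8
1.5 * 0.8 = 1.2
ratio = 10^1.2 = 15.85

15.85


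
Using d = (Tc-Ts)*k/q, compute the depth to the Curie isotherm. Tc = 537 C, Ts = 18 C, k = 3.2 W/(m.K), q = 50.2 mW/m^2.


T_Curie - T_surf = 537 - 18 = 519 C
Convert q to W/m^2: 50.2 mW/m^2 = 0.0502 W/m^2
d = 519 * 3.2 / 0.0502 = 33083.67 m

33083.67


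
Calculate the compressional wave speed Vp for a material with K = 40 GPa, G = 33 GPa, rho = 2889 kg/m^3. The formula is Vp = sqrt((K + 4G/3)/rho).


First compute the effective modulus:
K + 4G/3 = 40e9 + 4*33e9/3 = 84000000000.0 Pa
Then divide by density:
84000000000.0 / 2889 = 29075804.7767 Pa/(kg/m^3)
Take the square root:
Vp = sqrt(29075804.7767) = 5392.2 m/s

5392.2


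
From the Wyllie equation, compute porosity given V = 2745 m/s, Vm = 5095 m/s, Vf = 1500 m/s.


1/V - 1/Vm = 1/2745 - 1/5095 = 0.00016803
1/Vf - 1/Vm = 1/1500 - 1/5095 = 0.0004704
phi = 0.00016803 / 0.0004704 = 0.3572

0.3572


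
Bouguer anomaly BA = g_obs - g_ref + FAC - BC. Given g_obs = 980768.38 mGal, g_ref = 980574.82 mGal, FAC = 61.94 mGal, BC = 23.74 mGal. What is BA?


BA = g_obs - g_ref + FAC - BC
= 980768.38 - 980574.82 + 61.94 - 23.74
= 231.76 mGal

231.76


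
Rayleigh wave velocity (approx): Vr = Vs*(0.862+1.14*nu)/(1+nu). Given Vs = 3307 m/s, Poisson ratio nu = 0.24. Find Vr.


Numerator factor = 0.862 + 1.14*0.24 = 1.1356
Denominator = 1 + 0.24 = 1.24
Vr = 3307 * 1.1356 / 1.24 = 3028.57 m/s

3028.57


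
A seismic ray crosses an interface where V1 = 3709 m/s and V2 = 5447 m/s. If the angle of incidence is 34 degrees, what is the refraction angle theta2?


sin(theta1) = sin(34 deg) = 0.559193
sin(theta2) = V2/V1 * sin(theta1) = 5447/3709 * 0.559193 = 0.821225
theta2 = arcsin(0.821225) = 55.2076 degrees

55.2076


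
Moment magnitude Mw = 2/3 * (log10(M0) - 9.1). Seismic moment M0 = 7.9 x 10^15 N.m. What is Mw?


log10(M0) = log10(7.9 x 10^15) = 15.8976
Mw = 2/3 * (15.8976 - 9.1)
= 2/3 * 6.7976
= 4.53

4.53


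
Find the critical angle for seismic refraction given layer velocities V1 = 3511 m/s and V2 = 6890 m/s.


V1/V2 = 3511/6890 = 0.509579
theta_c = arcsin(0.509579) = 30.6358 degrees

30.6358


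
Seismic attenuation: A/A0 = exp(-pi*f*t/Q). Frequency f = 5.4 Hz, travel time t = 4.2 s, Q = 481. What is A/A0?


pi*f*t/Q = pi*5.4*4.2/481 = 0.148132
A/A0 = exp(-0.148132) = 0.862318

0.862318


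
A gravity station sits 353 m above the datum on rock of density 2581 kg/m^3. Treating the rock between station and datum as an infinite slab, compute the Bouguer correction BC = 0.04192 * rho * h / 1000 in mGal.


BC = 0.04192 * rho * h / 1000
= 0.04192 * 2581 * 353 / 1000
= 38.193 mGal

38.193


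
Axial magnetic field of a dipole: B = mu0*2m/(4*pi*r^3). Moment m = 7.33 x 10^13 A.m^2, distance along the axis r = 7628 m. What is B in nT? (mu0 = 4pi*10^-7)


m = 7.33 x 10^13 = 73300000000000 A.m^2
2m = 146600000000000 A.m^2
r^3 = 7628^3 = 443845737152
B = (4pi*10^-7) * 146600000000000 / (4*pi * 443845737152) * 1e9
= 184222993.206505 / 5577530028655.48 * 1e9
= 33029.4937 nT

33029.4937


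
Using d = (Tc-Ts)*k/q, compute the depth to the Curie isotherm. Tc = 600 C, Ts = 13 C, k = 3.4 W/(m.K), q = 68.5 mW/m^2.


T_Curie - T_surf = 600 - 13 = 587 C
Convert q to W/m^2: 68.5 mW/m^2 = 0.0685 W/m^2
d = 587 * 3.4 / 0.0685 = 29135.77 m

29135.77


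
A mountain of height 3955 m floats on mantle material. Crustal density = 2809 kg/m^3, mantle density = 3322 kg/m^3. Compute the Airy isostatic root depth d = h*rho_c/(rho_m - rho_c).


rho_m - rho_c = 3322 - 2809 = 513
d = 3955 * 2809 / 513
= 11109595 / 513
= 21656.13 m

21656.13


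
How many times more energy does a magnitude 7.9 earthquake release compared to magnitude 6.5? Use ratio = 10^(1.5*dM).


M2 - M1 = 7.9 - 6.5 = 1.4
1.5 * 1.4 = 2.1
ratio = 10^2.1 = 125.89

125.89


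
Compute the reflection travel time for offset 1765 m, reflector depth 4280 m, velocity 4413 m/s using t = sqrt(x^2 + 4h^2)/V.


x^2 + 4h^2 = 1765^2 + 4*4280^2 = 3115225 + 73273600 = 76388825
sqrt(76388825) = 8740.0701
t = 8740.0701 / 4413 = 1.9805 s

1.9805


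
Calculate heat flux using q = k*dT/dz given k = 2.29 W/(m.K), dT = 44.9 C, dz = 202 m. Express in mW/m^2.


q = k * dT / dz * 1000
= 2.29 * 44.9 / 202 * 1000
= 0.509015 * 1000
= 509.0149 mW/m^2

509.0149


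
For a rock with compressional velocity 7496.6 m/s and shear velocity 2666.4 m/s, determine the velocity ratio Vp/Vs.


Vp/Vs = 7496.6 / 2666.4
= 2.8115

2.8115


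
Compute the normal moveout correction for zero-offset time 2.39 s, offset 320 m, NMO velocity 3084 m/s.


x/Vnmo = 320/3084 = 0.103761
(x/Vnmo)^2 = 0.010766
t0^2 = 5.7121
sqrt(5.7121 + 0.010766) = 2.392251
dt = 2.392251 - 2.39 = 0.002251

0.002251


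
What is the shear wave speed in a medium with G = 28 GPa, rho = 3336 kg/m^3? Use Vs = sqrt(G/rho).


Convert G to Pa: G = 28e9 Pa
Compute G/rho = 28e9 / 3336 = 8393285.3717
Vs = sqrt(8393285.3717) = 2897.12 m/s

2897.12


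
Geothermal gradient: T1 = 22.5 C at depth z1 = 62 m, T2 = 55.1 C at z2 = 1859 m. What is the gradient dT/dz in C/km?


dT = 55.1 - 22.5 = 32.6 C
dz = 1859 - 62 = 1797 m
gradient = dT/dz * 1000 = 32.6/1797 * 1000 = 18.1413 C/km

18.1413


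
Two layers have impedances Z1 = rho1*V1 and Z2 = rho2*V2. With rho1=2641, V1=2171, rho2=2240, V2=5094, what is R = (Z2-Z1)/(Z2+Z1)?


Z1 = 2641 * 2171 = 5733611
Z2 = 2240 * 5094 = 11410560
R = (11410560 - 5733611) / (11410560 + 5733611) = 5676949 / 17144171 = 0.3311

0.3311


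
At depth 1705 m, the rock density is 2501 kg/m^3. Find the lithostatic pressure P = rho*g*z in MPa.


P = rho * g * z / 1e6
= 2501 * 9.81 * 1705 / 1e6
= 41831851.05 / 1e6
= 41.8319 MPa

41.8319


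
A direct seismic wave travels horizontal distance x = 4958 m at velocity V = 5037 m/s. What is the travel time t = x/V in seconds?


t = x / V
= 4958 / 5037
= 0.9843 s

0.9843


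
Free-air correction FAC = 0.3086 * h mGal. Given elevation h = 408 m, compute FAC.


FAC = 0.3086 * h
= 0.3086 * 408
= 125.9088 mGal

125.9088


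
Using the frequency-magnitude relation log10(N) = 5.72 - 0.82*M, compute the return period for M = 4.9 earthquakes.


log10(N) = 5.72 - 0.82*4.9 = 1.702
N = 10^1.702 = 50.350061
T = 1/N = 1/50.350061 = 0.0199 years

0.0199


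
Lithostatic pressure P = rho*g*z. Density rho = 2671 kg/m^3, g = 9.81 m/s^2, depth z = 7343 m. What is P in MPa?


P = rho * g * z / 1e6
= 2671 * 9.81 * 7343 / 1e6
= 192405030.93 / 1e6
= 192.405 MPa

192.405


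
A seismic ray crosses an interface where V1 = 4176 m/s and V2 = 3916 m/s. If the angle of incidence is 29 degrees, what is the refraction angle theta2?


sin(theta1) = sin(29 deg) = 0.48481
sin(theta2) = V2/V1 * sin(theta1) = 3916/4176 * 0.48481 = 0.454625
theta2 = arcsin(0.454625) = 27.0408 degrees

27.0408


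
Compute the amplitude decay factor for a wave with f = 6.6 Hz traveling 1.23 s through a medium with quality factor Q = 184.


pi*f*t/Q = pi*6.6*1.23/184 = 0.138606
A/A0 = exp(-0.138606) = 0.870571

0.870571


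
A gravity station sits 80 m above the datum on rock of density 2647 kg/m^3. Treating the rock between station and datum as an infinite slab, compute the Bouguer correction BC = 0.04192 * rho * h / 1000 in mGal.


BC = 0.04192 * rho * h / 1000
= 0.04192 * 2647 * 80 / 1000
= 8.877 mGal

8.877


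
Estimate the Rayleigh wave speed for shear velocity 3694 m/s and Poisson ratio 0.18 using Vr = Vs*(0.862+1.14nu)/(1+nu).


Numerator factor = 0.862 + 1.14*0.18 = 1.0672
Denominator = 1 + 0.18 = 1.18
Vr = 3694 * 1.0672 / 1.18 = 3340.88 m/s

3340.88


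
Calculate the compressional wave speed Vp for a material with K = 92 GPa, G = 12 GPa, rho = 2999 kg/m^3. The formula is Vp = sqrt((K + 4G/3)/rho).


First compute the effective modulus:
K + 4G/3 = 92e9 + 4*12e9/3 = 108000000000.0 Pa
Then divide by density:
108000000000.0 / 2999 = 36012004.0013 Pa/(kg/m^3)
Take the square root:
Vp = sqrt(36012004.0013) = 6001.0 m/s

6001.0


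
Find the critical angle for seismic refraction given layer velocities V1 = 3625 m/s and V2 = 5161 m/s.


V1/V2 = 3625/5161 = 0.702383
theta_c = arcsin(0.702383) = 44.6185 degrees

44.6185


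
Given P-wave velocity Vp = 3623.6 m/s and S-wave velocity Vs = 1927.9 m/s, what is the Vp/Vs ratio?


Vp/Vs = 3623.6 / 1927.9
= 1.8796

1.8796


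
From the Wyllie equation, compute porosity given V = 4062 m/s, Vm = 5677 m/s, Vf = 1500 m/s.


1/V - 1/Vm = 1/4062 - 1/5677 = 7.003e-05
1/Vf - 1/Vm = 1/1500 - 1/5677 = 0.00049052
phi = 7.003e-05 / 0.00049052 = 0.1428

0.1428


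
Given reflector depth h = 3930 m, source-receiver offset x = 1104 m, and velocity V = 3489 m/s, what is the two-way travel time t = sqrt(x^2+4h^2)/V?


x^2 + 4h^2 = 1104^2 + 4*3930^2 = 1218816 + 61779600 = 62998416
sqrt(62998416) = 7937.1541
t = 7937.1541 / 3489 = 2.2749 s

2.2749


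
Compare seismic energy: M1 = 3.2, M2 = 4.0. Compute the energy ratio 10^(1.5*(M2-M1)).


M2 - M1 = 4.0 - 3.2 = 0.8
1.5 * 0.8 = 1.2
ratio = 10^1.2 = 15.85

15.85


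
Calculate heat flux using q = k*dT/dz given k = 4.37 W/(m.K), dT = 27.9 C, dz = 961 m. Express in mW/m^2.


q = k * dT / dz * 1000
= 4.37 * 27.9 / 961 * 1000
= 0.126871 * 1000
= 126.871 mW/m^2

126.871


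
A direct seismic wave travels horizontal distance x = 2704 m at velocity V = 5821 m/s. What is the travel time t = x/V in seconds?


t = x / V
= 2704 / 5821
= 0.4645 s

0.4645


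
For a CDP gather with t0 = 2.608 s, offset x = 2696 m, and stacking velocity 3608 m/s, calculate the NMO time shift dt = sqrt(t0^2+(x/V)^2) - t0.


x/Vnmo = 2696/3608 = 0.747228
(x/Vnmo)^2 = 0.55835
t0^2 = 6.801664
sqrt(6.801664 + 0.55835) = 2.712935
dt = 2.712935 - 2.608 = 0.104935

0.104935


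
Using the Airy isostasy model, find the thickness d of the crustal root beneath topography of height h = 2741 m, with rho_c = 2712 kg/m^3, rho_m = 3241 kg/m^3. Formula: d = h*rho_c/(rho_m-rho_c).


rho_m - rho_c = 3241 - 2712 = 529
d = 2741 * 2712 / 529
= 7433592 / 529
= 14052.16 m

14052.16


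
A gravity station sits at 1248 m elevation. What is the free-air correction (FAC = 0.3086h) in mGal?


FAC = 0.3086 * h
= 0.3086 * 1248
= 385.1328 mGal

385.1328


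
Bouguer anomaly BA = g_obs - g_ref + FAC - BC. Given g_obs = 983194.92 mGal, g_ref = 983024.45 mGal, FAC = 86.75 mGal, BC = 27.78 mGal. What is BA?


BA = g_obs - g_ref + FAC - BC
= 983194.92 - 983024.45 + 86.75 - 27.78
= 229.44 mGal

229.44


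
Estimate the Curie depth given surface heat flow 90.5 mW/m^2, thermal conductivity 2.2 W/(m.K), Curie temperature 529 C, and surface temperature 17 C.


T_Curie - T_surf = 529 - 17 = 512 C
Convert q to W/m^2: 90.5 mW/m^2 = 0.0905 W/m^2
d = 512 * 2.2 / 0.0905 = 12446.41 m

12446.41


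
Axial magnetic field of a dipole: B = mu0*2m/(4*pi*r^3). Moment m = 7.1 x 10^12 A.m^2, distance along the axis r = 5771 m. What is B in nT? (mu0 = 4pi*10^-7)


m = 7.1 x 10^12 = 7100000000000 A.m^2
2m = 14200000000000 A.m^2
r^3 = 5771^3 = 192199929011
B = (4pi*10^-7) * 14200000000000 / (4*pi * 192199929011) * 1e9
= 17844246.27239 / 2415255540005.75 * 1e9
= 7388.1401 nT

7388.1401


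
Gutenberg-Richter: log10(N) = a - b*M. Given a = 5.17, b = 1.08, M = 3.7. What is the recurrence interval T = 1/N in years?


log10(N) = 5.17 - 1.08*3.7 = 1.174
N = 10^1.174 = 14.927944
T = 1/N = 1/14.927944 = 0.067 years

0.067


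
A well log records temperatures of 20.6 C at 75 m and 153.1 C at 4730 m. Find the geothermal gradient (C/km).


dT = 153.1 - 20.6 = 132.5 C
dz = 4730 - 75 = 4655 m
gradient = dT/dz * 1000 = 132.5/4655 * 1000 = 28.464 C/km

28.464


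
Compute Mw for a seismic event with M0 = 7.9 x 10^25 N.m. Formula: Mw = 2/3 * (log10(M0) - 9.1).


log10(M0) = log10(7.9 x 10^25) = 25.8976
Mw = 2/3 * (25.8976 - 9.1)
= 2/3 * 16.7976
= 11.2

11.2


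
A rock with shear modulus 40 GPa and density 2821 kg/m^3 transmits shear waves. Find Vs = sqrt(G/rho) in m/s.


Convert G to Pa: G = 40e9 Pa
Compute G/rho = 40e9 / 2821 = 14179369.0181
Vs = sqrt(14179369.0181) = 3765.55 m/s

3765.55


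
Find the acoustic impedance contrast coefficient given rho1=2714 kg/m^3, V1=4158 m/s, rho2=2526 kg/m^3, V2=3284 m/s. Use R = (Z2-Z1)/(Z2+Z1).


Z1 = 2714 * 4158 = 11284812
Z2 = 2526 * 3284 = 8295384
R = (8295384 - 11284812) / (8295384 + 11284812) = -2989428 / 19580196 = -0.1527

-0.1527


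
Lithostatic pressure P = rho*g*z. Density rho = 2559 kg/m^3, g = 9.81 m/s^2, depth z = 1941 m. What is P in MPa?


P = rho * g * z / 1e6
= 2559 * 9.81 * 1941 / 1e6
= 48726456.39 / 1e6
= 48.7265 MPa

48.7265


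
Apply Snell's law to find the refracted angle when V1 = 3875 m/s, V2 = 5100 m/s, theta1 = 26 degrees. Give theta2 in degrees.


sin(theta1) = sin(26 deg) = 0.438371
sin(theta2) = V2/V1 * sin(theta1) = 5100/3875 * 0.438371 = 0.576953
theta2 = arcsin(0.576953) = 35.2365 degrees

35.2365


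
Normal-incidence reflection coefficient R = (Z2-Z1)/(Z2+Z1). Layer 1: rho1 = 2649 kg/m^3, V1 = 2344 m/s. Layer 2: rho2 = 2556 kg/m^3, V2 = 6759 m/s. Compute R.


Z1 = 2649 * 2344 = 6209256
Z2 = 2556 * 6759 = 17276004
R = (17276004 - 6209256) / (17276004 + 6209256) = 11066748 / 23485260 = 0.4712

0.4712


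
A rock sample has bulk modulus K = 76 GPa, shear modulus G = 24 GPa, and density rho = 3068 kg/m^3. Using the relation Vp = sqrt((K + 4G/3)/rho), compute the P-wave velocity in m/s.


First compute the effective modulus:
K + 4G/3 = 76e9 + 4*24e9/3 = 108000000000.0 Pa
Then divide by density:
108000000000.0 / 3068 = 35202086.0495 Pa/(kg/m^3)
Take the square root:
Vp = sqrt(35202086.0495) = 5933.13 m/s

5933.13


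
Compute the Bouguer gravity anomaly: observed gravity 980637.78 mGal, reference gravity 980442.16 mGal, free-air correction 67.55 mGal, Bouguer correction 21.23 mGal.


BA = g_obs - g_ref + FAC - BC
= 980637.78 - 980442.16 + 67.55 - 21.23
= 241.94 mGal

241.94


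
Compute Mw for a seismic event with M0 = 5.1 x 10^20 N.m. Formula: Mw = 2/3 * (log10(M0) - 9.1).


log10(M0) = log10(5.1 x 10^20) = 20.7076
Mw = 2/3 * (20.7076 - 9.1)
= 2/3 * 11.6076
= 7.74

7.74


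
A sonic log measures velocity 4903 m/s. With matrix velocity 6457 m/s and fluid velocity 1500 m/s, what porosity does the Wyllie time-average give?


1/V - 1/Vm = 1/4903 - 1/6457 = 4.909e-05
1/Vf - 1/Vm = 1/1500 - 1/6457 = 0.0005118
phi = 4.909e-05 / 0.0005118 = 0.0959

0.0959


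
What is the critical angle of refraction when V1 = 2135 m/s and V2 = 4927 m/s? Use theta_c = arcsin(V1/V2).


V1/V2 = 2135/4927 = 0.433327
theta_c = arcsin(0.433327) = 25.6789 degrees

25.6789


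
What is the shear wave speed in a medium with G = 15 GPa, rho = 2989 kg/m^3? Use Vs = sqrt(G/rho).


Convert G to Pa: G = 15e9 Pa
Compute G/rho = 15e9 / 2989 = 5018400.8029
Vs = sqrt(5018400.8029) = 2240.18 m/s

2240.18


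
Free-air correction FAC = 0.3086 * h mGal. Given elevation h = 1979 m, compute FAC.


FAC = 0.3086 * h
= 0.3086 * 1979
= 610.7194 mGal

610.7194


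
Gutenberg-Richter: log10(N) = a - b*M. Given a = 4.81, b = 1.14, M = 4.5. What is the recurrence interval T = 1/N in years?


log10(N) = 4.81 - 1.14*4.5 = -0.32
N = 10^-0.32 = 0.47863
T = 1/N = 1/0.47863 = 2.0893 years

2.0893


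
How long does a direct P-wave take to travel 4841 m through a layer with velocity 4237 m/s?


t = x / V
= 4841 / 4237
= 1.1426 s

1.1426


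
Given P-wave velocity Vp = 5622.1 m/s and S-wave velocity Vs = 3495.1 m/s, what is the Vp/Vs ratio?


Vp/Vs = 5622.1 / 3495.1
= 1.6086

1.6086


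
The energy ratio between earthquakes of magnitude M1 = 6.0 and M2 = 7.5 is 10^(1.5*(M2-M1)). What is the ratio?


M2 - M1 = 7.5 - 6.0 = 1.5
1.5 * 1.5 = 2.25
ratio = 10^2.25 = 177.83

177.83


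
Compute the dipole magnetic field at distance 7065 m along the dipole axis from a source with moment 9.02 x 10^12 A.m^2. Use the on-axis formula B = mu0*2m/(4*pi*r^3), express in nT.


m = 9.02 x 10^12 = 9020000000000 A.m^2
2m = 18040000000000 A.m^2
r^3 = 7065^3 = 352643999625
B = (4pi*10^-7) * 18040000000000 / (4*pi * 352643999625) * 1e9
= 22669732.588304 / 4431455194217.69 * 1e9
= 5115.6407 nT

5115.6407


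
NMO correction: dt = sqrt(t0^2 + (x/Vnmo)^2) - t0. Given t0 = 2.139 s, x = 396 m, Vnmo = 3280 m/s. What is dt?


x/Vnmo = 396/3280 = 0.120732
(x/Vnmo)^2 = 0.014576
t0^2 = 4.575321
sqrt(4.575321 + 0.014576) = 2.142405
dt = 2.142405 - 2.139 = 0.003405

0.003405


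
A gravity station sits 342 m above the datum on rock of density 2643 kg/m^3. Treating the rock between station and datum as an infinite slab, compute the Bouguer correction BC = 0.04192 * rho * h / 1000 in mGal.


BC = 0.04192 * rho * h / 1000
= 0.04192 * 2643 * 342 / 1000
= 37.8917 mGal

37.8917


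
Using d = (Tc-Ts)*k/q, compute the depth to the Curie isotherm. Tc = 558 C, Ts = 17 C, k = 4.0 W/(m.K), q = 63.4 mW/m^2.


T_Curie - T_surf = 558 - 17 = 541 C
Convert q to W/m^2: 63.4 mW/m^2 = 0.0634 W/m^2
d = 541 * 4.0 / 0.0634 = 34132.49 m

34132.49


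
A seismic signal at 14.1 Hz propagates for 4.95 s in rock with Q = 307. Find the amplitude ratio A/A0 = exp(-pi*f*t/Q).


pi*f*t/Q = pi*14.1*4.95/307 = 0.714226
A/A0 = exp(-0.714226) = 0.489571

0.489571


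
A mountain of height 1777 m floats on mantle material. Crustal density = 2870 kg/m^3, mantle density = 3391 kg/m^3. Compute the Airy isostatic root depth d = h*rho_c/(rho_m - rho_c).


rho_m - rho_c = 3391 - 2870 = 521
d = 1777 * 2870 / 521
= 5099990 / 521
= 9788.85 m

9788.85


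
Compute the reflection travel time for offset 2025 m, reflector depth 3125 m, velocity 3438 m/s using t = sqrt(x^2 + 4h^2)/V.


x^2 + 4h^2 = 2025^2 + 4*3125^2 = 4100625 + 39062500 = 43163125
sqrt(43163125) = 6569.8649
t = 6569.8649 / 3438 = 1.911 s

1.911


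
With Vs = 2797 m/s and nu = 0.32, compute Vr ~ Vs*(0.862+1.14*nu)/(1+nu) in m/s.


Numerator factor = 0.862 + 1.14*0.32 = 1.2268
Denominator = 1 + 0.32 = 1.32
Vr = 2797 * 1.2268 / 1.32 = 2599.51 m/s

2599.51


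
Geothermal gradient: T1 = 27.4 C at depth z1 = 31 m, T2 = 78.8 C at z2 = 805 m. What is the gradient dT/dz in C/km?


dT = 78.8 - 27.4 = 51.4 C
dz = 805 - 31 = 774 m
gradient = dT/dz * 1000 = 51.4/774 * 1000 = 66.4083 C/km

66.4083


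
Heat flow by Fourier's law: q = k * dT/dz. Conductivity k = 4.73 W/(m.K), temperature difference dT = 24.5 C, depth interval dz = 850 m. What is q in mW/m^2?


q = k * dT / dz * 1000
= 4.73 * 24.5 / 850 * 1000
= 0.136335 * 1000
= 136.3353 mW/m^2

136.3353


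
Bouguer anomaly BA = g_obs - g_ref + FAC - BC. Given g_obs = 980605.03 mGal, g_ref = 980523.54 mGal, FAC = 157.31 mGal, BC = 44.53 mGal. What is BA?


BA = g_obs - g_ref + FAC - BC
= 980605.03 - 980523.54 + 157.31 - 44.53
= 194.27 mGal

194.27


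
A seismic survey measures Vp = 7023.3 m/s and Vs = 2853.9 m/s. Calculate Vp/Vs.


Vp/Vs = 7023.3 / 2853.9
= 2.4609

2.4609


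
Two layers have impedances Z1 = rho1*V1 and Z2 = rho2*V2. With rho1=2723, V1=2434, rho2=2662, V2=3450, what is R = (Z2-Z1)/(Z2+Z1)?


Z1 = 2723 * 2434 = 6627782
Z2 = 2662 * 3450 = 9183900
R = (9183900 - 6627782) / (9183900 + 6627782) = 2556118 / 15811682 = 0.1617

0.1617


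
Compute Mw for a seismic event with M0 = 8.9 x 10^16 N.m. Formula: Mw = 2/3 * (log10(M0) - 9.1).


log10(M0) = log10(8.9 x 10^16) = 16.9494
Mw = 2/3 * (16.9494 - 9.1)
= 2/3 * 7.8494
= 5.23

5.23


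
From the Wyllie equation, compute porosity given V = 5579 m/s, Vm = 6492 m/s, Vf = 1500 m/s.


1/V - 1/Vm = 1/5579 - 1/6492 = 2.521e-05
1/Vf - 1/Vm = 1/1500 - 1/6492 = 0.00051263
phi = 2.521e-05 / 0.00051263 = 0.0492

0.0492


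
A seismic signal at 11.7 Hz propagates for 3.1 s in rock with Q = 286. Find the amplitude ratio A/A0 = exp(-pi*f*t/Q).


pi*f*t/Q = pi*11.7*3.1/286 = 0.398411
A/A0 = exp(-0.398411) = 0.671386

0.671386


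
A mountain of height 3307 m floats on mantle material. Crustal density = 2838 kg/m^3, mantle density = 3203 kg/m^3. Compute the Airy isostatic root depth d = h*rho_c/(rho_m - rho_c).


rho_m - rho_c = 3203 - 2838 = 365
d = 3307 * 2838 / 365
= 9385266 / 365
= 25713.06 m

25713.06


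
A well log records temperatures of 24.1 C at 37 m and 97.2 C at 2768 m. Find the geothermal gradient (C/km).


dT = 97.2 - 24.1 = 73.1 C
dz = 2768 - 37 = 2731 m
gradient = dT/dz * 1000 = 73.1/2731 * 1000 = 26.7668 C/km

26.7668


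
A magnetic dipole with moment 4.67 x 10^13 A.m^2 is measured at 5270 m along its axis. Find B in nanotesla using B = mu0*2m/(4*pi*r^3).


m = 4.67 x 10^13 = 46700000000000 A.m^2
2m = 93400000000000 A.m^2
r^3 = 5270^3 = 146363183000
B = (4pi*10^-7) * 93400000000000 / (4*pi * 146363183000) * 1e9
= 117369901.538115 / 1839254001875.27 * 1e9
= 63813.8623 nT

63813.8623


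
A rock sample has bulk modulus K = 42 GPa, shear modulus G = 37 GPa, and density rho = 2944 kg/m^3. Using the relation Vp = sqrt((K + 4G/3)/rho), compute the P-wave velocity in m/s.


First compute the effective modulus:
K + 4G/3 = 42e9 + 4*37e9/3 = 91333333333.33 Pa
Then divide by density:
91333333333.33 / 2944 = 31023550.7246 Pa/(kg/m^3)
Take the square root:
Vp = sqrt(31023550.7246) = 5569.88 m/s

5569.88


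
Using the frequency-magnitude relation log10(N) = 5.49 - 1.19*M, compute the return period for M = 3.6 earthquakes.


log10(N) = 5.49 - 1.19*3.6 = 1.206
N = 10^1.206 = 16.069413
T = 1/N = 1/16.069413 = 0.0622 years

0.0622


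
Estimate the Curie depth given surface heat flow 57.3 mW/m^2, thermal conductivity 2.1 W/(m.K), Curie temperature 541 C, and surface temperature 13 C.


T_Curie - T_surf = 541 - 13 = 528 C
Convert q to W/m^2: 57.3 mW/m^2 = 0.0573 W/m^2
d = 528 * 2.1 / 0.0573 = 19350.79 m

19350.79


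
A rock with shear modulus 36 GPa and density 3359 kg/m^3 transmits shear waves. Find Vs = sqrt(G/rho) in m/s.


Convert G to Pa: G = 36e9 Pa
Compute G/rho = 36e9 / 3359 = 10717475.4391
Vs = sqrt(10717475.4391) = 3273.76 m/s

3273.76


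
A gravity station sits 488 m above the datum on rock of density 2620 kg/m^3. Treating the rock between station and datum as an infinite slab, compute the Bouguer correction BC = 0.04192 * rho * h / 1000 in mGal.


BC = 0.04192 * rho * h / 1000
= 0.04192 * 2620 * 488 / 1000
= 53.5972 mGal

53.5972


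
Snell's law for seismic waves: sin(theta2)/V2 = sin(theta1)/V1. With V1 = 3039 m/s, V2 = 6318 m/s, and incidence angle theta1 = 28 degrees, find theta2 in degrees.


sin(theta1) = sin(28 deg) = 0.469472
sin(theta2) = V2/V1 * sin(theta1) = 6318/3039 * 0.469472 = 0.976019
theta2 = arcsin(0.976019) = 77.4268 degrees

77.4268


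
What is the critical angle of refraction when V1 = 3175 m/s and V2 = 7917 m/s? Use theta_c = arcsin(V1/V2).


V1/V2 = 3175/7917 = 0.401036
theta_c = arcsin(0.401036) = 23.6429 degrees

23.6429


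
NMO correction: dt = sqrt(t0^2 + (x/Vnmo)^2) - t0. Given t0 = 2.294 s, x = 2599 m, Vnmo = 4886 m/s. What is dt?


x/Vnmo = 2599/4886 = 0.531928
(x/Vnmo)^2 = 0.282947
t0^2 = 5.262436
sqrt(5.262436 + 0.282947) = 2.354864
dt = 2.354864 - 2.294 = 0.060864

0.060864


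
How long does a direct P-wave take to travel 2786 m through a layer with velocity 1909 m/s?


t = x / V
= 2786 / 1909
= 1.4594 s

1.4594


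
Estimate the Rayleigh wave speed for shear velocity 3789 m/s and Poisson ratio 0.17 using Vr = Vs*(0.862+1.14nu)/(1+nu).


Numerator factor = 0.862 + 1.14*0.17 = 1.0558
Denominator = 1 + 0.17 = 1.17
Vr = 3789 * 1.0558 / 1.17 = 3419.17 m/s

3419.17
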